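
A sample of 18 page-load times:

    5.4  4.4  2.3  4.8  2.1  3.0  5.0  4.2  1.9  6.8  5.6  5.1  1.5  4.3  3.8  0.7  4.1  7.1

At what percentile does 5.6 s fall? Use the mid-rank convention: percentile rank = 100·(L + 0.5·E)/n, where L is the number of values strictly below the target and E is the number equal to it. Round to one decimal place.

86.1

Sorted: 0.7, 1.5, 1.9, 2.1, 2.3, 3.0, 3.8, 4.1, 4.2, 4.3, 4.4, 4.8, 5.0, 5.1, 5.4, 5.6, 6.8, 7.1.
Count below 5.6: L = 15; count equal: E = 1; n = 18.
Percentile rank = 100·(15 + 0.5·1)/18 = 100·15.5/18 = 86.11.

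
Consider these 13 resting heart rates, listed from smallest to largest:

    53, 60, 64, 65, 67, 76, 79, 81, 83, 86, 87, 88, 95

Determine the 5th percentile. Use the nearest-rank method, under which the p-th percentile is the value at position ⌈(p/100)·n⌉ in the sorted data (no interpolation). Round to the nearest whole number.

53

n = 13.
Position = ⌈5/100 · 13⌉ = ⌈0.65⌉ = 1.
The value at rank 1 is 53.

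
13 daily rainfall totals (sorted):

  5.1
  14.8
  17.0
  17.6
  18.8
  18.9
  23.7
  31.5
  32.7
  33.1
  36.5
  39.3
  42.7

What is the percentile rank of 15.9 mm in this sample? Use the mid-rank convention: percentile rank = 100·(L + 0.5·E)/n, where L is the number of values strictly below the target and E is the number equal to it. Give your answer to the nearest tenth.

Count below 15.9: L = 2; count equal: E = 0; n = 13.
Percentile rank = 100·(2 + 0.5·0)/13 = 100·2/13 = 15.38.

15.4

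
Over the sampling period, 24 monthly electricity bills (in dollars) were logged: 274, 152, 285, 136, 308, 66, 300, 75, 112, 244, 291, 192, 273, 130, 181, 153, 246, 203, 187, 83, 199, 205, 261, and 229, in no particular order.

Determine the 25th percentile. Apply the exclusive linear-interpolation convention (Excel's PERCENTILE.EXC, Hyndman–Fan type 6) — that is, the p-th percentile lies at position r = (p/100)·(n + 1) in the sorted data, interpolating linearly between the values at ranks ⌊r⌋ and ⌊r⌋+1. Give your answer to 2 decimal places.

Sorted: 66, 75, 83, 112, 130, 136, 152, 153, 181, 187, 192, 199, 203, 205, 229, 244, 246, 261, 273, 274, 285, 291, 300, 308.
n = 24.
r = (25/100)·(24 + 1) = 6.25.
Rank 6 is 136 and rank 7 is 152.
Interpolate: 136 + 0.25·(152 − 136) = 136 + 0.25·16 = 140.

140.00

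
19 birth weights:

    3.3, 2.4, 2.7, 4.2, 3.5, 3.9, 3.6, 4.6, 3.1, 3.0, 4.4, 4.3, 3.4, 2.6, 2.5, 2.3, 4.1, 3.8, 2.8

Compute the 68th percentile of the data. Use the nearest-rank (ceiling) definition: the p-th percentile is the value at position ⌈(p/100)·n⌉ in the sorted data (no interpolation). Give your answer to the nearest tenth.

3.8

Sorted: 2.3, 2.4, 2.5, 2.6, 2.7, 2.8, 3.0, 3.1, 3.3, 3.4, 3.5, 3.6, 3.8, 3.9, 4.1, 4.2, 4.3, 4.4, 4.6.
n = 19.
Position = ⌈68/100 · 19⌉ = ⌈12.92⌉ = 13.
The value at rank 13 is 3.8.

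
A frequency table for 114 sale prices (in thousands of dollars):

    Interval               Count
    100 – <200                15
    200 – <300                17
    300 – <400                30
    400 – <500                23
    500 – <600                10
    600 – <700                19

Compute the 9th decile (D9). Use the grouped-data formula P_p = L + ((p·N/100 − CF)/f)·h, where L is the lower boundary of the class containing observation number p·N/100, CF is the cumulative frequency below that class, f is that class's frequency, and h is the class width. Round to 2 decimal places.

N = 114; target position k = 90/100 · 114 = 102.6.
Cumulative frequencies: 15, 32, 62, 85, 95, 114.
Observation 102.6 falls in the class 600 – <700.
L = 600, CF = 95, f = 19, h = 100.
P90 = 600 + ((102.6 − 95)/19)·100 = 600 + 40 = 640.

640.00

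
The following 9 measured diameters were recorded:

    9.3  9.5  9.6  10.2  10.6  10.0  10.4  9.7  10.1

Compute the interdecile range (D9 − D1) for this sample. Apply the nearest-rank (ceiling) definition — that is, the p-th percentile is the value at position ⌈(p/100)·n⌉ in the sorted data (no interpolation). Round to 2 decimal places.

Sorted: 9.3, 9.5, 9.6, 9.7, 10.0, 10.1, 10.2, 10.4, 10.6.
n = 9.
P10: rank ⌈10/100·9⌉ = 1 → 9.3.
P90: rank ⌈90/100·9⌉ = 9 → 10.6.
Difference: 10.6 − 9.3 = 1.3.

1.30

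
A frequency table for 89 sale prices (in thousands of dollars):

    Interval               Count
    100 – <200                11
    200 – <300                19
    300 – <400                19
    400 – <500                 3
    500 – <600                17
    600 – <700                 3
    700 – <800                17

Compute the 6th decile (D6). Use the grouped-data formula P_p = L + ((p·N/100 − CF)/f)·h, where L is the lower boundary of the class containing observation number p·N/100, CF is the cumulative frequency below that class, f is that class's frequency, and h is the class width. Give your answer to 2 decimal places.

N = 89; target position k = 60/100 · 89 = 53.4.
Cumulative frequencies: 11, 30, 49, 52, 69, 72, 89.
Observation 53.4 falls in the class 500 – <600.
L = 500, CF = 52, f = 17, h = 100.
P60 = 500 + ((53.4 − 52)/17)·100 = 500 + 8.23529 = 508.235.

508.24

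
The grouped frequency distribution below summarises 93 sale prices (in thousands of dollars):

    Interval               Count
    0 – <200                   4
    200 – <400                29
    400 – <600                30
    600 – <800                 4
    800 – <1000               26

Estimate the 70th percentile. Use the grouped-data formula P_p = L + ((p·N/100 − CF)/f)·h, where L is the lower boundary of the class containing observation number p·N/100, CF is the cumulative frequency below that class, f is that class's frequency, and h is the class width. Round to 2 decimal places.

705.00

N = 93; target position k = 70/100 · 93 = 65.1.
Cumulative frequencies: 4, 33, 63, 67, 93.
Observation 65.1 falls in the class 600 – <800.
L = 600, CF = 63, f = 4, h = 200.
P70 = 600 + ((65.1 − 63)/4)·200 = 600 + 105 = 705.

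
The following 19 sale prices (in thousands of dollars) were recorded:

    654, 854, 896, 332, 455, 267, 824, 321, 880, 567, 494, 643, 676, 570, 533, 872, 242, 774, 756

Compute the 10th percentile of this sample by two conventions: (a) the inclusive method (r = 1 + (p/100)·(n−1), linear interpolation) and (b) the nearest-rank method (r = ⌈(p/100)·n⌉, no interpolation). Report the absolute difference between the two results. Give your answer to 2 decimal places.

43.20

Sorted: 242, 267, 321, 332, 455, 494, 533, 567, 570, 643, 654, 676, 756, 774, 824, 854, 872, 880, 896.
n = 19.
(a) r = 2.8; between ranks 2 (267) and 3 (321): 310.2.
(b) the nearest-rank method: rank 2 → 267.
|310.2 − 267| = 43.2.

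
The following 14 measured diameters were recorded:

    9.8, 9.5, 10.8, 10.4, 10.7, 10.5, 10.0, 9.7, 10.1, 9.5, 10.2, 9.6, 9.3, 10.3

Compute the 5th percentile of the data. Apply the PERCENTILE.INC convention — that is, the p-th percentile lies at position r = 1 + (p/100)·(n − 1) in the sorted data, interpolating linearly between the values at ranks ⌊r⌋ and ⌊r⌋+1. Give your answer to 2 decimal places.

9.43

Sorted: 9.3, 9.5, 9.5, 9.6, 9.7, 9.8, 10.0, 10.1, 10.2, 10.3, 10.4, 10.5, 10.7, 10.8.
n = 14.
r = 1 + (5/100)·(14 − 1) = 1 + 0.65 = 1.65.
Rank 1 is 9.3 and rank 2 is 9.5.
Interpolate: 9.3 + 0.65·(9.5 − 9.3) = 9.3 + 0.65·0.2 = 9.43.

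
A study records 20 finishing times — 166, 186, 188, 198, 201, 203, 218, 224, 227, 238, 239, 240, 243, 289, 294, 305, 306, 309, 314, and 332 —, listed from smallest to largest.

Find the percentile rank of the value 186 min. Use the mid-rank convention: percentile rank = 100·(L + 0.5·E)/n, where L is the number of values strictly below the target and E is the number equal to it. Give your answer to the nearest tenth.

Count below 186: L = 1; count equal: E = 1; n = 20.
Percentile rank = 100·(1 + 0.5·1)/20 = 100·1.5/20 = 7.5.

7.5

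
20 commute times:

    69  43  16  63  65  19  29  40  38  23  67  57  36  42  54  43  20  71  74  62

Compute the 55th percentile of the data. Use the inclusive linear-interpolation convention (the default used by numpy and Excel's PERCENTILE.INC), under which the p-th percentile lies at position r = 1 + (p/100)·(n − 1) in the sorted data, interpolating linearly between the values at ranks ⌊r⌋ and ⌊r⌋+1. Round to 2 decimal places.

47.95

Sorted: 16, 19, 20, 23, 29, 36, 38, 40, 42, 43, 43, 54, 57, 62, 63, 65, 67, 69, 71, 74.
n = 20.
r = 1 + (55/100)·(20 − 1) = 1 + 10.45 = 11.45.
Rank 11 is 43 and rank 12 is 54.
Interpolate: 43 + 0.45·(54 − 43) = 43 + 0.45·11 = 47.95.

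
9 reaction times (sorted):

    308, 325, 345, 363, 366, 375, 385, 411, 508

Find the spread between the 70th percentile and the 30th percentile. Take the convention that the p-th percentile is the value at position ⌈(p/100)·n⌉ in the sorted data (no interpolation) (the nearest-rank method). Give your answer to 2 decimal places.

n = 9.
P30: rank ⌈30/100·9⌉ = 3 → 345.
P70: rank ⌈70/100·9⌉ = 7 → 385.
Difference: 385 − 345 = 40.

40.00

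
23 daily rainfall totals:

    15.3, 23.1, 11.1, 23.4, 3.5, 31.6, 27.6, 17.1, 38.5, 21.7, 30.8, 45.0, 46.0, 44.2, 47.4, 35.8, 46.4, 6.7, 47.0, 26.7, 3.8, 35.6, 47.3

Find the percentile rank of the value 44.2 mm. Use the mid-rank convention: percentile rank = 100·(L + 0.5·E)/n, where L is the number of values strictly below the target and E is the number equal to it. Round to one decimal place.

Sorted: 3.5, 3.8, 6.7, 11.1, 15.3, 17.1, 21.7, 23.1, 23.4, 26.7, 27.6, 30.8, 31.6, 35.6, 35.8, 38.5, 44.2, 45.0, 46.0, 46.4, 47.0, 47.3, 47.4.
Count below 44.2: L = 16; count equal: E = 1; n = 23.
Percentile rank = 100·(16 + 0.5·1)/23 = 100·16.5/23 = 71.74.

71.7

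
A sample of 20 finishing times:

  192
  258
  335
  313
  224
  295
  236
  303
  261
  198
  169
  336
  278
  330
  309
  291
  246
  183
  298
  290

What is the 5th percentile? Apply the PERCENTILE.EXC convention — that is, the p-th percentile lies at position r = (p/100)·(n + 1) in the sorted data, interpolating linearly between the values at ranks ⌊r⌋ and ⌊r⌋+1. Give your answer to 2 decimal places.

169.70

Sorted: 169, 183, 192, 198, 224, 236, 246, 258, 261, 278, 290, 291, 295, 298, 303, 309, 313, 330, 335, 336.
n = 20.
r = (5/100)·(20 + 1) = 1.05.
Rank 1 is 169 and rank 2 is 183.
Interpolate: 169 + 0.05·(183 − 169) = 169 + 0.05·14 = 169.7.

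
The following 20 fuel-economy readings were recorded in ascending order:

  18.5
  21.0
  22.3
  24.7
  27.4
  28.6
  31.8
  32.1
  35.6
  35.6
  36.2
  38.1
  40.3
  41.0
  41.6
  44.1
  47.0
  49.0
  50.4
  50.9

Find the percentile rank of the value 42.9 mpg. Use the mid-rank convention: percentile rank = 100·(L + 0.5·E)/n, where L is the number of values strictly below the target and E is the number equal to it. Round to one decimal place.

Count below 42.9: L = 15; count equal: E = 0; n = 20.
Percentile rank = 100·(15 + 0.5·0)/20 = 100·15/20 = 75.

75.0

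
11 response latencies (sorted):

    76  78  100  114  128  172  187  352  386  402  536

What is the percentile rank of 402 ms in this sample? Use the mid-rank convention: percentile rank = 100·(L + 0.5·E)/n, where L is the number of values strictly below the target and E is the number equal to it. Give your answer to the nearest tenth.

86.4

Count below 402: L = 9; count equal: E = 1; n = 11.
Percentile rank = 100·(9 + 0.5·1)/11 = 100·9.5/11 = 86.36.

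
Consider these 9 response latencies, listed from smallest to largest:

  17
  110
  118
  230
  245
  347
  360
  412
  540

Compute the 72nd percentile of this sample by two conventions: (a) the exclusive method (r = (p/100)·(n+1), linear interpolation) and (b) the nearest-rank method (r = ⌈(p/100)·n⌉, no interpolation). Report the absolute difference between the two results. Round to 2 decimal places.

n = 9.
(a) r = 7.2; between ranks 7 (360) and 8 (412): 370.4.
(b) the nearest-rank method: rank 7 → 360.
|370.4 − 360| = 10.4.

10.40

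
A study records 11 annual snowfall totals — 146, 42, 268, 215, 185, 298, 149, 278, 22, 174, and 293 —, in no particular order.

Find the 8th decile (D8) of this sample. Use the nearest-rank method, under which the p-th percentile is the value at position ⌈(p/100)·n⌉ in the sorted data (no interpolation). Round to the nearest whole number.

278

Sorted: 22, 42, 146, 149, 174, 185, 215, 268, 278, 293, 298.
n = 11.
Position = ⌈80/100 · 11⌉ = ⌈8.8⌉ = 9.
The value at rank 9 is 278.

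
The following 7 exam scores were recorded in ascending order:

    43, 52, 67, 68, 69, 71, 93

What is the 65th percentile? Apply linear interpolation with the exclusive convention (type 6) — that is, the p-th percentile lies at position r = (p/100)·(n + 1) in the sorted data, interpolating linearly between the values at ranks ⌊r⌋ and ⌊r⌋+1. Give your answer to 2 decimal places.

n = 7.
r = (65/100)·(7 + 1) = 5.2.
Rank 5 is 69 and rank 6 is 71.
Interpolate: 69 + 0.2·(71 − 69) = 69 + 0.2·2 = 69.4.

69.40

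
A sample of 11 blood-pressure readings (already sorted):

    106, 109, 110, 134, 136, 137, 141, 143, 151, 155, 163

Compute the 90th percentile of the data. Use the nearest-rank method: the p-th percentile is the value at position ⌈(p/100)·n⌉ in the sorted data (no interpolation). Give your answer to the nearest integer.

155

n = 11.
Position = ⌈90/100 · 11⌉ = ⌈9.9⌉ = 10.
The value at rank 10 is 155.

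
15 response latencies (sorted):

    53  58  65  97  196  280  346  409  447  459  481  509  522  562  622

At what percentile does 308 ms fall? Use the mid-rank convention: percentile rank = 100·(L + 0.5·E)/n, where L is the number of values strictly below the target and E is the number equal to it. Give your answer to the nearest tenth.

Count below 308: L = 6; count equal: E = 0; n = 15.
Percentile rank = 100·(6 + 0.5·0)/15 = 100·6/15 = 40.

40.0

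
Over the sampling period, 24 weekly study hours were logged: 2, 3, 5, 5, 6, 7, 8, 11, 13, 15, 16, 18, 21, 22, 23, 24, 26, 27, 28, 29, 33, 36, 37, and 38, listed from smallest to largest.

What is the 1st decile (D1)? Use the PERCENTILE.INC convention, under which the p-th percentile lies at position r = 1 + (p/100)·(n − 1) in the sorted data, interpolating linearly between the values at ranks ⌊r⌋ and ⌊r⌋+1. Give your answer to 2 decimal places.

5.00

n = 24.
r = 1 + (10/100)·(24 − 1) = 1 + 2.3 = 3.3.
Rank 3 is 5 and rank 4 is 5.
Interpolate: 5 + 0.3·(5 − 5) = 5 + 0.3·0 = 5.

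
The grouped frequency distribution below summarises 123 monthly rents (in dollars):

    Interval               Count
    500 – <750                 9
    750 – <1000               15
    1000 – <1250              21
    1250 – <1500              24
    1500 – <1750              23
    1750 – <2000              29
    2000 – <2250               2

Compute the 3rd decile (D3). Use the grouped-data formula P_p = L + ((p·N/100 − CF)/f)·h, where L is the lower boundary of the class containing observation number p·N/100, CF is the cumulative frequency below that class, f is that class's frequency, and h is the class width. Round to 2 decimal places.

N = 123; target position k = 30/100 · 123 = 36.9.
Cumulative frequencies: 9, 24, 45, 69, 92, 121, 123.
Observation 36.9 falls in the class 1000 – <1250.
L = 1000, CF = 24, f = 21, h = 250.
P30 = 1000 + ((36.9 − 24)/21)·250 = 1000 + 153.571 = 1153.57.

1153.57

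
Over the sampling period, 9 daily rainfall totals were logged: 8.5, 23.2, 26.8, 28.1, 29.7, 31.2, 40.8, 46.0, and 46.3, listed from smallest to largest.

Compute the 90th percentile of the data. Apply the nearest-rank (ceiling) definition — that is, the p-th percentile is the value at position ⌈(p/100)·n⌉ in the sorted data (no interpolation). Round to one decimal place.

46.3

n = 9.
Position = ⌈90/100 · 9⌉ = ⌈8.1⌉ = 9.
The value at rank 9 is 46.3.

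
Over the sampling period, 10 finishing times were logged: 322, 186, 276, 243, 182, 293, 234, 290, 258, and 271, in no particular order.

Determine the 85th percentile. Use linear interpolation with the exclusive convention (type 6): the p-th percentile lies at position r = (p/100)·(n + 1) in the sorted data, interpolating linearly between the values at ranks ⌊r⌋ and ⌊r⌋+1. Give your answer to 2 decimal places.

303.15

Sorted: 182, 186, 234, 243, 258, 271, 276, 290, 293, 322.
n = 10.
r = (85/100)·(10 + 1) = 9.35.
Rank 9 is 293 and rank 10 is 322.
Interpolate: 293 + 0.35·(322 − 293) = 293 + 0.35·29 = 303.15.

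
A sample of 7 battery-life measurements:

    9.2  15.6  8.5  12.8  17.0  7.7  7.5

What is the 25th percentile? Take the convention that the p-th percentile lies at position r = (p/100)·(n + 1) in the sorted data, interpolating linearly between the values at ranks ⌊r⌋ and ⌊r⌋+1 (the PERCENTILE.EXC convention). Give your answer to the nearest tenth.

Sorted: 7.5, 7.7, 8.5, 9.2, 12.8, 15.6, 17.0.
n = 7.
r = (25/100)·(7 + 1) = 2.
r is an integer, so P25 is the value at rank 2: 7.7.

7.7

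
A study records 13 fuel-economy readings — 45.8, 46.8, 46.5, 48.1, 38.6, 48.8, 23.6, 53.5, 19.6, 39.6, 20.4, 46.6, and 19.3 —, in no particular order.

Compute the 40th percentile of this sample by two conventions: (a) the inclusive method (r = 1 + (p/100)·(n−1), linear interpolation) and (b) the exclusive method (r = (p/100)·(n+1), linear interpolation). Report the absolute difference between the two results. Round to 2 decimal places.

Sorted: 19.3, 19.6, 20.4, 23.6, 38.6, 39.6, 45.8, 46.5, 46.6, 46.8, 48.1, 48.8, 53.5.
n = 13.
(a) r = 5.8; between ranks 5 (38.6) and 6 (39.6): 39.4.
(b) r = 5.6; between ranks 5 (38.6) and 6 (39.6): 39.2.
|39.4 − 39.2| = 0.2.

0.20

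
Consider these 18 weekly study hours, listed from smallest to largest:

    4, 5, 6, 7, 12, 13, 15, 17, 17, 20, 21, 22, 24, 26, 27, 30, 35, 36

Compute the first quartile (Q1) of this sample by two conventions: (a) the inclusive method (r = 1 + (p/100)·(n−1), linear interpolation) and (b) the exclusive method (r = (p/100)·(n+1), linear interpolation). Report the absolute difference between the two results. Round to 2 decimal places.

1.50

n = 18.
(a) r = 5.25; between ranks 5 (12) and 6 (13): 12.25.
(b) r = 4.75; between ranks 4 (7) and 5 (12): 10.75.
|12.25 − 10.75| = 1.5.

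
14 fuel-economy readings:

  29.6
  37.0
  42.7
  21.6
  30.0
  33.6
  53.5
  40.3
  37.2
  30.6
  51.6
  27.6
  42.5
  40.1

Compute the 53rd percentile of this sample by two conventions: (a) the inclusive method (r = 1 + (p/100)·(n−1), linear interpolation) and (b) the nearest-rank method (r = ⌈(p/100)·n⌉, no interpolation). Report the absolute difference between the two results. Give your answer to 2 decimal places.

Sorted: 21.6, 27.6, 29.6, 30.0, 30.6, 33.6, 37.0, 37.2, 40.1, 40.3, 42.5, 42.7, 51.6, 53.5.
n = 14.
(a) r = 7.89; between ranks 7 (37.0) and 8 (37.2): 37.178.
(b) the nearest-rank method: rank 8 → 37.2.
|37.178 − 37.2| = 0.022.

0.02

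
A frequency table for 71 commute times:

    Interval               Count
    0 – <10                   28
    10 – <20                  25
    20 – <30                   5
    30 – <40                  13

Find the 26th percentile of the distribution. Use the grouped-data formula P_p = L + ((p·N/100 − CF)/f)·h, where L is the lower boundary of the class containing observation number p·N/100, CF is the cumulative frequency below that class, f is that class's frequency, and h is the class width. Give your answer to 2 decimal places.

6.59

N = 71; target position k = 26/100 · 71 = 18.46.
Cumulative frequencies: 28, 53, 58, 71.
Observation 18.46 falls in the class 0 – <10.
L = 0, CF = 0, f = 28, h = 10.
P26 = 0 + ((18.46 − 0)/28)·10 = 0 + 6.59286 = 6.59286.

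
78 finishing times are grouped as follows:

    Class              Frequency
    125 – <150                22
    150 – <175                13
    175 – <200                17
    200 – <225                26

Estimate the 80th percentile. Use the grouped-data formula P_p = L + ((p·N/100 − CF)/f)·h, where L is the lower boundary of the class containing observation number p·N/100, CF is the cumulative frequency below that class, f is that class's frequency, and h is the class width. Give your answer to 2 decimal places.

210.00

N = 78; target position k = 80/100 · 78 = 62.4.
Cumulative frequencies: 22, 35, 52, 78.
Observation 62.4 falls in the class 200 – <225.
L = 200, CF = 52, f = 26, h = 25.
P80 = 200 + ((62.4 − 52)/26)·25 = 200 + 10 = 210.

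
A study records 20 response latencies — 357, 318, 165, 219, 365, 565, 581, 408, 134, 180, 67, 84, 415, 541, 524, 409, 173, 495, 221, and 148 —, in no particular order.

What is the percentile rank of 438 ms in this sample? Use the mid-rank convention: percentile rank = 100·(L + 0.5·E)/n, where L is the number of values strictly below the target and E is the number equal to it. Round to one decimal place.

75.0

Sorted: 67, 84, 134, 148, 165, 173, 180, 219, 221, 318, 357, 365, 408, 409, 415, 495, 524, 541, 565, 581.
Count below 438: L = 15; count equal: E = 0; n = 20.
Percentile rank = 100·(15 + 0.5·0)/20 = 100·15/20 = 75.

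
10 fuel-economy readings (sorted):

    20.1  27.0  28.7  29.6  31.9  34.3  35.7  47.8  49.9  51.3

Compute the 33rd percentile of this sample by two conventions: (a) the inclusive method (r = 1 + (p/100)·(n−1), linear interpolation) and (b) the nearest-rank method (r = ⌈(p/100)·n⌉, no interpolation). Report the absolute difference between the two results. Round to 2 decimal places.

n = 10.
(a) r = 3.97; between ranks 3 (28.7) and 4 (29.6): 29.573.
(b) the nearest-rank method: rank 4 → 29.6.
|29.573 − 29.6| = 0.027.

0.03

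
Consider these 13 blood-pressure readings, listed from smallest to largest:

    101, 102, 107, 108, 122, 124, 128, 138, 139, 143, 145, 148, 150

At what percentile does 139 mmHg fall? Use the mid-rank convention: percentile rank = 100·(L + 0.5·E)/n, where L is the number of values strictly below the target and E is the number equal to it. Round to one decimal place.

65.4

Count below 139: L = 8; count equal: E = 1; n = 13.
Percentile rank = 100·(8 + 0.5·1)/13 = 100·8.5/13 = 65.38.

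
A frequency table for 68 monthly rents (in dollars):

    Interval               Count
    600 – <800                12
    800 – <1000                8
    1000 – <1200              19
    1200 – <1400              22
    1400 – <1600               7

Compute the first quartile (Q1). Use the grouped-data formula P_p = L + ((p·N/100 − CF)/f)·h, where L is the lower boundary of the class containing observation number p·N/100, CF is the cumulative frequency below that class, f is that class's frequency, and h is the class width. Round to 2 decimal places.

N = 68; target position k = 25/100 · 68 = 17.
Cumulative frequencies: 12, 20, 39, 61, 68.
Observation 17 falls in the class 800 – <1000.
L = 800, CF = 12, f = 8, h = 200.
P25 = 800 + ((17 − 12)/8)·200 = 800 + 125 = 925.

925.00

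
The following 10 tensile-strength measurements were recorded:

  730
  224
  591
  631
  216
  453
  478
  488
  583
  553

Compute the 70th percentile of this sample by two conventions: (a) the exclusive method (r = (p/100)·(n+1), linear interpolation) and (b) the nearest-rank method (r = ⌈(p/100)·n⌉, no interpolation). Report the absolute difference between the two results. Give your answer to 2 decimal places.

Sorted: 216, 224, 453, 478, 488, 553, 583, 591, 631, 730.
n = 10.
(a) r = 7.7; between ranks 7 (583) and 8 (591): 588.6.
(b) the nearest-rank method: rank 7 → 583.
|588.6 − 583| = 5.6.

5.60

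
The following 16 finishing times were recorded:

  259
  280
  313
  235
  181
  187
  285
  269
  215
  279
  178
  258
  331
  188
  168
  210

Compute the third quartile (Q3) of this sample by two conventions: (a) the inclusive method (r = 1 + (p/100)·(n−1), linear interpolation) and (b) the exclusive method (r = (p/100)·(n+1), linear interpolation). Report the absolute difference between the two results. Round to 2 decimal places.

Sorted: 168, 178, 181, 187, 188, 210, 215, 235, 258, 259, 269, 279, 280, 285, 313, 331.
n = 16.
(a) r = 12.25; between ranks 12 (279) and 13 (280): 279.25.
(b) r = 12.75; between ranks 12 (279) and 13 (280): 279.75.
|279.25 − 279.75| = 0.5.

0.50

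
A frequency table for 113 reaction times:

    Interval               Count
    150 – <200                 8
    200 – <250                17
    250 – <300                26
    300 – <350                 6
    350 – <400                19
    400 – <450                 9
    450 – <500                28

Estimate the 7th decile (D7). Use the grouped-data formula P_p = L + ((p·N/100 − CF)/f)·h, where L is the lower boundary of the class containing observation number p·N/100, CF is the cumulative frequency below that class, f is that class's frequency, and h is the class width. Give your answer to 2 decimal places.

417.22

N = 113; target position k = 70/100 · 113 = 79.1.
Cumulative frequencies: 8, 25, 51, 57, 76, 85, 113.
Observation 79.1 falls in the class 400 – <450.
L = 400, CF = 76, f = 9, h = 50.
P70 = 400 + ((79.1 − 76)/9)·50 = 400 + 17.2222 = 417.222.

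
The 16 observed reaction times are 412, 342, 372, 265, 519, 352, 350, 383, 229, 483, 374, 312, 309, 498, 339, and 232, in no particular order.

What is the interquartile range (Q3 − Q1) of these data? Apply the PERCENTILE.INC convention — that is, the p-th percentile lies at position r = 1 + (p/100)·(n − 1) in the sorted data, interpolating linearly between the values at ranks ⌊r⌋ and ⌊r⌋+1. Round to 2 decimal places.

79.00

Sorted: 229, 232, 265, 309, 312, 339, 342, 350, 352, 372, 374, 383, 412, 483, 498, 519.
n = 16.
P25: r = 4.75; ranks 4–5 are 309, 312; interpolating gives 311.25.
P75: r = 12.25; ranks 12–13 are 383, 412; interpolating gives 390.25.
Difference: 390.25 − 311.25 = 79.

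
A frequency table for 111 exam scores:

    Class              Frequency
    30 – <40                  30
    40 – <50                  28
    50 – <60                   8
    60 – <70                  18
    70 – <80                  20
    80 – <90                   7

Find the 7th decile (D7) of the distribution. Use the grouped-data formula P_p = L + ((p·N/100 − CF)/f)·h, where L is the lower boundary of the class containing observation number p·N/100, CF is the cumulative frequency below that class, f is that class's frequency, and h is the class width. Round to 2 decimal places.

N = 111; target position k = 70/100 · 111 = 77.7.
Cumulative frequencies: 30, 58, 66, 84, 104, 111.
Observation 77.7 falls in the class 60 – <70.
L = 60, CF = 66, f = 18, h = 10.
P70 = 60 + ((77.7 − 66)/18)·10 = 60 + 6.5 = 66.5.

66.50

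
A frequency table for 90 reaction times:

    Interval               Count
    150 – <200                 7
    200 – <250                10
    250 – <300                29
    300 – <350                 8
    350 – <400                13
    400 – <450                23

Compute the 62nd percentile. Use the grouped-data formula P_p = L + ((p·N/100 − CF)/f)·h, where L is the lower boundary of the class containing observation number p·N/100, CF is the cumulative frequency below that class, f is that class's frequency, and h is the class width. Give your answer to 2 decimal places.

N = 90; target position k = 62/100 · 90 = 55.8.
Cumulative frequencies: 7, 17, 46, 54, 67, 90.
Observation 55.8 falls in the class 350 – <400.
L = 350, CF = 54, f = 13, h = 50.
P62 = 350 + ((55.8 − 54)/13)·50 = 350 + 6.92308 = 356.923.

356.92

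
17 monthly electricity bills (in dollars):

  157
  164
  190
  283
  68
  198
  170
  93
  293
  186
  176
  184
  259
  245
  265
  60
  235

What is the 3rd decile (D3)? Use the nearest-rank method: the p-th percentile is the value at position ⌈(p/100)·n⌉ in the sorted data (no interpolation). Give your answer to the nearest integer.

170

Sorted: 60, 68, 93, 157, 164, 170, 176, 184, 186, 190, 198, 235, 245, 259, 265, 283, 293.
n = 17.
Position = ⌈30/100 · 17⌉ = ⌈5.1⌉ = 6.
The value at rank 6 is 170.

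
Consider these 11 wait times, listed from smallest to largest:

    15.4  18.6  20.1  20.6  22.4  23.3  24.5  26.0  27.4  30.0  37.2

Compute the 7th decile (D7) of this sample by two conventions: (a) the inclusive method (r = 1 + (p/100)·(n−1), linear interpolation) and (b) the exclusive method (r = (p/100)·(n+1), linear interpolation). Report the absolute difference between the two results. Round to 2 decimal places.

n = 11.
(a) r = 8 → value at rank 8 = 26.
(b) r = 8.4; between ranks 8 (26.0) and 9 (27.4): 26.56.
|26 − 26.56| = 0.56.

0.56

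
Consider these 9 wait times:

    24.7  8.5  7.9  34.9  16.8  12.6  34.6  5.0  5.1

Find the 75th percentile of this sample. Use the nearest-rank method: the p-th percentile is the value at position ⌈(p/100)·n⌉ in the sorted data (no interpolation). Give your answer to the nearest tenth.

Sorted: 5.0, 5.1, 7.9, 8.5, 12.6, 16.8, 24.7, 34.6, 34.9.
n = 9.
Position = ⌈75/100 · 9⌉ = ⌈6.75⌉ = 7.
The value at rank 7 is 24.7.

24.7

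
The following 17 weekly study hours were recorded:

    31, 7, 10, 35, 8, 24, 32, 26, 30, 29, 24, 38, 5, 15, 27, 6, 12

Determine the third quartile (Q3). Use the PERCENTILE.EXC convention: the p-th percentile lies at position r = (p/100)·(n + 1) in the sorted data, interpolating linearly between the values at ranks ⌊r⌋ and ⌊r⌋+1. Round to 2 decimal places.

Sorted: 5, 6, 7, 8, 10, 12, 15, 24, 24, 26, 27, 29, 30, 31, 32, 35, 38.
n = 17.
r = (75/100)·(17 + 1) = 13.5.
Rank 13 is 30 and rank 14 is 31.
Interpolate: 30 + 0.5·(31 − 30) = 30 + 0.5·1 = 30.5.

30.50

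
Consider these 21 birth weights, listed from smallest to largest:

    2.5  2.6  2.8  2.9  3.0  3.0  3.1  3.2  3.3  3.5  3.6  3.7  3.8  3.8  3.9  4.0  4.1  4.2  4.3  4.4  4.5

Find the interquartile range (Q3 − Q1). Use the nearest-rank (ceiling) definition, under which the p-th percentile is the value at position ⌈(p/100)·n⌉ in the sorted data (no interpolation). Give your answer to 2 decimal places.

1.00

n = 21.
P25: rank ⌈25/100·21⌉ = 6 → 3.
P75: rank ⌈75/100·21⌉ = 16 → 4.
Difference: 4 − 3 = 1.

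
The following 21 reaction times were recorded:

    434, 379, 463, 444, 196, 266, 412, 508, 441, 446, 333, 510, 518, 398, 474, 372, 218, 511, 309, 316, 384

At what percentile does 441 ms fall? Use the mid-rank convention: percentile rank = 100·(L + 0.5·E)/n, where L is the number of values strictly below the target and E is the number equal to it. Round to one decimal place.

Sorted: 196, 218, 266, 309, 316, 333, 372, 379, 384, 398, 412, 434, 441, 444, 446, 463, 474, 508, 510, 511, 518.
Count below 441: L = 12; count equal: E = 1; n = 21.
Percentile rank = 100·(12 + 0.5·1)/21 = 100·12.5/21 = 59.52.

59.5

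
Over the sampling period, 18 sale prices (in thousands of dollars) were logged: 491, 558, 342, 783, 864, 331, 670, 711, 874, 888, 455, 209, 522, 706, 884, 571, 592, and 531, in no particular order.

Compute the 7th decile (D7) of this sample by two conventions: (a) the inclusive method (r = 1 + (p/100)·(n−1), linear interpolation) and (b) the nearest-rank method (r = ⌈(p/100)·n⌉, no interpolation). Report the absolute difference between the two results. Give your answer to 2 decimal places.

0.50

Sorted: 209, 331, 342, 455, 491, 522, 531, 558, 571, 592, 670, 706, 711, 783, 864, 874, 884, 888.
n = 18.
(a) r = 12.9; between ranks 12 (706) and 13 (711): 710.5.
(b) the nearest-rank method: rank 13 → 711.
|710.5 − 711| = 0.5.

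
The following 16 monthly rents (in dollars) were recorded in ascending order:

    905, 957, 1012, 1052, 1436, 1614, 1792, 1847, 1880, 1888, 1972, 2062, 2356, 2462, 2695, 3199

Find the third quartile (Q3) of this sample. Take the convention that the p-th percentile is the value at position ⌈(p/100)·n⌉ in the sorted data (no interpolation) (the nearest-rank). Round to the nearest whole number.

2062

n = 16.
Position = ⌈75/100 · 16⌉ = ⌈12⌉ = 12.
The value at rank 12 is 2062.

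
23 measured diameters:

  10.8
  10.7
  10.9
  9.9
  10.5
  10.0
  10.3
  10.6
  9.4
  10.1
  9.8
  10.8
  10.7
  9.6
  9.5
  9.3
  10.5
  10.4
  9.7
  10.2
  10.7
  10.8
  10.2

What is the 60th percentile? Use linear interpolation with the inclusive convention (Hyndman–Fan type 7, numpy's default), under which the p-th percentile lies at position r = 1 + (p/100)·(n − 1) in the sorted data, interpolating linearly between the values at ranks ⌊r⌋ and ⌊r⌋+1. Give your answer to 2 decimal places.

10.50

Sorted: 9.3, 9.4, 9.5, 9.6, 9.7, 9.8, 9.9, 10.0, 10.1, 10.2, 10.2, 10.3, 10.4, 10.5, 10.5, 10.6, 10.7, 10.7, 10.7, 10.8, 10.8, 10.8, 10.9.
n = 23.
r = 1 + (60/100)·(23 − 1) = 1 + 13.2 = 14.2.
Rank 14 is 10.5 and rank 15 is 10.5.
Interpolate: 10.5 + 0.2·(10.5 − 10.5) = 10.5 + 0.2·0 = 10.5.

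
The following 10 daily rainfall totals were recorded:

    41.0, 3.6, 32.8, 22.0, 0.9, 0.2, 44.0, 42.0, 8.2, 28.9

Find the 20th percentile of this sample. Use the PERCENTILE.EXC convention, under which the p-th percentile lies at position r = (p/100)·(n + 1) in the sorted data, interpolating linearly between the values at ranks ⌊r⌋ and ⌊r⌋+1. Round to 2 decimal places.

Sorted: 0.2, 0.9, 3.6, 8.2, 22.0, 28.9, 32.8, 41.0, 42.0, 44.0.
n = 10.
r = (20/100)·(10 + 1) = 2.2.
Rank 2 is 0.9 and rank 3 is 3.6.
Interpolate: 0.9 + 0.2·(3.6 − 0.9) = 0.9 + 0.2·2.7 = 1.44.

1.44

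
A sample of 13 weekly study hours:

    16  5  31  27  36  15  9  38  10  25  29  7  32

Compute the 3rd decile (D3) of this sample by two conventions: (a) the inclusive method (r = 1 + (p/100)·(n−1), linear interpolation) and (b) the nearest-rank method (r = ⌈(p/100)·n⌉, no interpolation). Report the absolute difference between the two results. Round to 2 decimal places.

Sorted: 5, 7, 9, 10, 15, 16, 25, 27, 29, 31, 32, 36, 38.
n = 13.
(a) r = 4.6; between ranks 4 (10) and 5 (15): 13.
(b) the nearest-rank method: rank 4 → 10.
|13 − 10| = 3.

3.00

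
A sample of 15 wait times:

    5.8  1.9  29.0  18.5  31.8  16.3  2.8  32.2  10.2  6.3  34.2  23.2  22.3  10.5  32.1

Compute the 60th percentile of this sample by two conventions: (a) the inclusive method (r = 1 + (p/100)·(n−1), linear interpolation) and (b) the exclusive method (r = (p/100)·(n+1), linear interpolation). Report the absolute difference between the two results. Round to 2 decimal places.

Sorted: 1.9, 2.8, 5.8, 6.3, 10.2, 10.5, 16.3, 18.5, 22.3, 23.2, 29.0, 31.8, 32.1, 32.2, 34.2.
n = 15.
(a) r = 9.4; between ranks 9 (22.3) and 10 (23.2): 22.66.
(b) r = 9.6; between ranks 9 (22.3) and 10 (23.2): 22.84.
|22.66 − 22.84| = 0.18.

0.18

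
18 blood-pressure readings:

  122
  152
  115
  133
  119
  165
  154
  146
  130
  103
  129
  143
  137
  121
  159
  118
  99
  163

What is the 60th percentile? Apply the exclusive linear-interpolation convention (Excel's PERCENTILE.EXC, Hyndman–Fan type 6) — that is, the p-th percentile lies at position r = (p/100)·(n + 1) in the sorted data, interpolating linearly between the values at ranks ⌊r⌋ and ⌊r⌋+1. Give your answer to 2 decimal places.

Sorted: 99, 103, 115, 118, 119, 121, 122, 129, 130, 133, 137, 143, 146, 152, 154, 159, 163, 165.
n = 18.
r = (60/100)·(18 + 1) = 11.4.
Rank 11 is 137 and rank 12 is 143.
Interpolate: 137 + 0.4·(143 − 137) = 137 + 0.4·6 = 139.4.

139.40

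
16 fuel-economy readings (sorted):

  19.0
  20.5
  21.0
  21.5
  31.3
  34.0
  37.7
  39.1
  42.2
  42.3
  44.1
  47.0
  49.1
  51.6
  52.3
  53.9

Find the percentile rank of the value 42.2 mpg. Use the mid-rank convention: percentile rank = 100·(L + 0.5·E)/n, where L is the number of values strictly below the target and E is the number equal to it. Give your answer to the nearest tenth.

53.1

Count below 42.2: L = 8; count equal: E = 1; n = 16.
Percentile rank = 100·(8 + 0.5·1)/16 = 100·8.5/16 = 53.12.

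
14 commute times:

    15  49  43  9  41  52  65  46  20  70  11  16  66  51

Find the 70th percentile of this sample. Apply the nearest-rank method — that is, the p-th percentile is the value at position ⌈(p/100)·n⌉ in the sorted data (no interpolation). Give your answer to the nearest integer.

51

Sorted: 9, 11, 15, 16, 20, 41, 43, 46, 49, 51, 52, 65, 66, 70.
n = 14.
Position = ⌈70/100 · 14⌉ = ⌈9.8⌉ = 10.
The value at rank 10 is 51.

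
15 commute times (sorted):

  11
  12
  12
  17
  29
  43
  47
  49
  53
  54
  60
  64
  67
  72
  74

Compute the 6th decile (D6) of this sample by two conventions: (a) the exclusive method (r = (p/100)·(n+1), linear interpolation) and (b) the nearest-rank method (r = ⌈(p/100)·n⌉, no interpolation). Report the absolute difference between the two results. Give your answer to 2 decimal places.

n = 15.
(a) r = 9.6; between ranks 9 (53) and 10 (54): 53.6.
(b) the nearest-rank method: rank 9 → 53.
|53.6 − 53| = 0.6.

0.60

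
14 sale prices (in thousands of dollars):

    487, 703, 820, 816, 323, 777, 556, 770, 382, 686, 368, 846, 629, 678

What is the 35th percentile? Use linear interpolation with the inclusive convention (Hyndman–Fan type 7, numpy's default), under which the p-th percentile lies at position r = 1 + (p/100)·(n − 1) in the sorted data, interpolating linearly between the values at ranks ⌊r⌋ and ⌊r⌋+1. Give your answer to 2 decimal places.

596.15

Sorted: 323, 368, 382, 487, 556, 629, 678, 686, 703, 770, 777, 816, 820, 846.
n = 14.
r = 1 + (35/100)·(14 − 1) = 1 + 4.55 = 5.55.
Rank 5 is 556 and rank 6 is 629.
Interpolate: 556 + 0.55·(629 − 556) = 556 + 0.55·73 = 596.15.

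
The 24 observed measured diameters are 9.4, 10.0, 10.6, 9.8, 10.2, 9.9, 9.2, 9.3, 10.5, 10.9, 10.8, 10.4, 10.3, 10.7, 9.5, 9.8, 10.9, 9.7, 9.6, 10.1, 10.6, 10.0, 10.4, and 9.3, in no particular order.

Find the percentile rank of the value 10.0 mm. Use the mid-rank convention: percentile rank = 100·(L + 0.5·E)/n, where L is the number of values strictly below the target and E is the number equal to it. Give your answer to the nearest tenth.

45.8

Sorted: 9.2, 9.3, 9.3, 9.4, 9.5, 9.6, 9.7, 9.8, 9.8, 9.9, 10.0, 10.0, 10.1, 10.2, 10.3, 10.4, 10.4, 10.5, 10.6, 10.6, 10.7, 10.8, 10.9, 10.9.
Count below 10.0: L = 10; count equal: E = 2; n = 24.
Percentile rank = 100·(10 + 0.5·2)/24 = 100·11/24 = 45.83.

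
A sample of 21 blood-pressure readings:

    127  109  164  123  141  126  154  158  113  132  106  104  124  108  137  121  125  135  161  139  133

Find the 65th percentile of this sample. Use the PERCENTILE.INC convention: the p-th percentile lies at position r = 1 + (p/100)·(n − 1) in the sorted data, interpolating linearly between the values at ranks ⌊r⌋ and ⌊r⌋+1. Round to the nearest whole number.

Sorted: 104, 106, 108, 109, 113, 121, 123, 124, 125, 126, 127, 132, 133, 135, 137, 139, 141, 154, 158, 161, 164.
n = 21.
r = 1 + (65/100)·(21 − 1) = 1 + 13 = 14.
r is an integer, so P65 is the value at rank 14: 135.

135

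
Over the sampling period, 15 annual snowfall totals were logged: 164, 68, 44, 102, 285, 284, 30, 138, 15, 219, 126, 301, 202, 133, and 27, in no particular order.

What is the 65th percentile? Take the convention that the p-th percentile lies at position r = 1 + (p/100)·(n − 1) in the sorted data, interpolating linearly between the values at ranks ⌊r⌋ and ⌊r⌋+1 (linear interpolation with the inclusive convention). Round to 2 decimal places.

Sorted: 15, 27, 30, 44, 68, 102, 126, 133, 138, 164, 202, 219, 284, 285, 301.
n = 15.
r = 1 + (65/100)·(15 − 1) = 1 + 9.1 = 10.1.
Rank 10 is 164 and rank 11 is 202.
Interpolate: 164 + 0.1·(202 − 164) = 164 + 0.1·38 = 167.8.

167.80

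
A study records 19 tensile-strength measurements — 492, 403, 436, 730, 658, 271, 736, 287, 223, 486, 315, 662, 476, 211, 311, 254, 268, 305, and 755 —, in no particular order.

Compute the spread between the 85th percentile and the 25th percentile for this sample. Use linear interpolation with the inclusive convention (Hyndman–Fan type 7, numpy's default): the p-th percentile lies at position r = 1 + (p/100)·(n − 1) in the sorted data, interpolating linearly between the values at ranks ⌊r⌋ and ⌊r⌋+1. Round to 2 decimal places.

403.40

Sorted: 211, 223, 254, 268, 271, 287, 305, 311, 315, 403, 436, 476, 486, 492, 658, 662, 730, 736, 755.
n = 19.
P25: r = 5.5; ranks 5–6 are 271, 287; interpolating gives 279.
P85: r = 16.3; ranks 16–17 are 662, 730; interpolating gives 682.4.
Difference: 682.4 − 279 = 403.4.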